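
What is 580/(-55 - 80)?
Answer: -116/27 ≈ -4.2963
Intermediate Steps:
580/(-55 - 80) = 580/(-135) = -1/135*580 = -116/27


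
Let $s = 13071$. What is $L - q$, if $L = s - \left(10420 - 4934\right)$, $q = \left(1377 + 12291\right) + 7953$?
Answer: $-14036$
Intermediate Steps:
$q = 21621$ ($q = 13668 + 7953 = 21621$)
$L = 7585$ ($L = 13071 - \left(10420 - 4934\right) = 13071 - 5486 = 7585$)
$L - q = 7585 - 21621 = -14036$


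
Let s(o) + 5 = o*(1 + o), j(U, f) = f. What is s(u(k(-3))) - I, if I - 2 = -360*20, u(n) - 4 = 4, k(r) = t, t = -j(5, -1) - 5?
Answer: 7265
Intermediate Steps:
t = -4 (t = -1*(-1) - 5 = 1 - 5 = -4)
k(r) = -4
u(n) = 8 (u(n) = 4 + 4 = 8)
I = -7198 (I = 2 - 360*20 = 2 - 7200 = -7198)
s(o) = -5 + o*(1 + o)
s(u(k(-3))) - I = (-5 + 8 + 8²) - 1*(-7198) = (-5 + 8 + 64) + 7198 = 67 + 7198 = 7265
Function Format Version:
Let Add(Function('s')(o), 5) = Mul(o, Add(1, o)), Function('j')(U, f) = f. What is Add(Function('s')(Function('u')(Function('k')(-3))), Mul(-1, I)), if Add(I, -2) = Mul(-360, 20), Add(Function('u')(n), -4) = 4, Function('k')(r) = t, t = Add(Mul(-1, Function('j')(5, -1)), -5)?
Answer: 7265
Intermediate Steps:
t = -4 (t = Add(Mul(-1, -1), -5) = Add(1, -5) = -4)
Function('k')(r) = -4
Function('u')(n) = 8 (Function('u')(n) = Add(4, 4) = 8)
I = -7198 (I = Add(2, Mul(-360, 20)) = Add(2, -7200) = -7198)
Function('s')(o) = Add(-5, Mul(o, Add(1, o)))
Add(Function('s')(Function('u')(Function('k')(-3))), Mul(-1, I)) = Add(Add(-5, 8, Pow(8, 2)), Mul(-1, -7198)) = Add(Add(-5, 8, 64), 7198) = Add(67, 7198) = 7265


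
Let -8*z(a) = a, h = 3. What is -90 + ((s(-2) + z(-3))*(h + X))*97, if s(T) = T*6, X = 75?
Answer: -352179/4 ≈ -88045.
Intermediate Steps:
z(a) = -a/8
s(T) = 6*T
-90 + ((s(-2) + z(-3))*(h + X))*97 = -90 + ((6*(-2) - 1/8*(-3))*(3 + 75))*97 = -90 + ((-12 + 3/8)*78)*97 = -90 - 93/8*78*97 = -90 - 3627/4*97 = -90 - 351819/4 = -352179/4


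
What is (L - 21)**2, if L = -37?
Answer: 3364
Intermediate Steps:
(L - 21)**2 = (-37 - 21)**2 = (-58)**2 = 3364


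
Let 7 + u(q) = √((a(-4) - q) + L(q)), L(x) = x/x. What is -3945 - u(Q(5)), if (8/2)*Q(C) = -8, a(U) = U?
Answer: -3938 - I ≈ -3938.0 - 1.0*I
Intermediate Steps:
Q(C) = -2 (Q(C) = (¼)*(-8) = -2)
L(x) = 1
u(q) = -7 + √(-3 - q) (u(q) = -7 + √((-4 - q) + 1) = -7 + √(-3 - q))
-3945 - u(Q(5)) = -3945 - (-7 + √(-3 - 1*(-2))) = -3945 - (-7 + √(-3 + 2)) = -3945 - (-7 + √(-1)) = -3945 - (-7 + I) = -3945 + (7 - I) = -3938 - I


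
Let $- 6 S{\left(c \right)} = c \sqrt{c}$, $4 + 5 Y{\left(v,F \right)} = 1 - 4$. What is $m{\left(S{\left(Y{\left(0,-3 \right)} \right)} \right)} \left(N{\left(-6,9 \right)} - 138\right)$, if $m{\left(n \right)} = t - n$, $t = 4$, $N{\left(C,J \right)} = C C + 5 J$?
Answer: $-228 + \frac{133 i \sqrt{35}}{50} \approx -228.0 + 15.737 i$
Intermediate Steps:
$N{\left(C,J \right)} = C^{2} + 5 J$
$Y{\left(v,F \right)} = - \frac{7}{5}$ ($Y{\left(v,F \right)} = - \frac{4}{5} + \frac{1 - 4}{5} = - \frac{4}{5} + \frac{1}{5} \left(-3\right) = - \frac{4}{5} - \frac{3}{5} = - \frac{7}{5}$)
$S{\left(c \right)} = - \frac{c^{\frac{3}{2}}}{6}$ ($S{\left(c \right)} = - \frac{c \sqrt{c}}{6} = - \frac{c^{\frac{3}{2}}}{6}$)
$m{\left(n \right)} = 4 - n$
$m{\left(S{\left(Y{\left(0,-3 \right)} \right)} \right)} \left(N{\left(-6,9 \right)} - 138\right) = \left(4 - - \frac{\left(- \frac{7}{5}\right)^{\frac{3}{2}}}{6}\right) \left(\left(\left(-6\right)^{2} + 5 \cdot 9\right) - 138\right) = \left(4 - - \frac{\left(- \frac{7}{25}\right) i \sqrt{35}}{6}\right) \left(\left(36 + 45\right) - 138\right) = \left(4 - \frac{7 i \sqrt{35}}{150}\right) \left(81 - 138\right) = \left(4 - \frac{7 i \sqrt{35}}{150}\right) \left(-57\right) = -228 + \frac{133 i \sqrt{35}}{50}$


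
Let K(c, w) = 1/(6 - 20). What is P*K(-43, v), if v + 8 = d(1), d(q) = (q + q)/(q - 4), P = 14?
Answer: -1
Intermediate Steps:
d(q) = 2*q/(-4 + q) (d(q) = (2*q)/(-4 + q) = 2*q/(-4 + q))
v = -26/3 (v = -8 + 2*1/(-4 + 1) = -8 + 2*1/(-3) = -8 + 2*1*(-1/3) = -8 - 2/3 = -26/3 ≈ -8.6667)
K(c, w) = -1/14 (K(c, w) = 1/(-14) = -1/14)
P*K(-43, v) = 14*(-1/14) = -1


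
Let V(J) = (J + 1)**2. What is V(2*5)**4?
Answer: 214358881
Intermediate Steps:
V(J) = (1 + J)**2
V(2*5)**4 = ((1 + 2*5)**2)**4 = ((1 + 10)**2)**4 = (11**2)**4 = 121**4 = 214358881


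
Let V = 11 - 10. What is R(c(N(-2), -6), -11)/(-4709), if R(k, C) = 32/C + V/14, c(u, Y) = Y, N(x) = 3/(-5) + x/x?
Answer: 437/725186 ≈ 0.00060260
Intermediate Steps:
N(x) = 2/5 (N(x) = 3*(-1/5) + 1 = -3/5 + 1 = 2/5)
V = 1
R(k, C) = 1/14 + 32/C (R(k, C) = 32/C + 1/14 = 1/14 + 32/C)
R(c(N(-2), -6), -11)/(-4709) = ((1/14)*(448 - 11)/(-11))/(-4709) = ((1/14)*(-1/11)*437)*(-1/4709) = -437/154*(-1/4709) = 437/725186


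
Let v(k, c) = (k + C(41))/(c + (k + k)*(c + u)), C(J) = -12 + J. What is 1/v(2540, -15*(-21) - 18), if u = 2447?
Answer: 13939817/2569 ≈ 5426.2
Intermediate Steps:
v(k, c) = (29 + k)/(c + 2*k*(2447 + c)) (v(k, c) = (k + (-12 + 41))/(c + (k + k)*(c + 2447)) = (k + 29)/(c + (2*k)*(2447 + c)) = (29 + k)/(c + 2*k*(2447 + c)))
1/v(2540, -15*(-21) - 18) = 1/((29 + 2540)/((-15*(-21) - 18) + 4894*2540 + 2*(-15*(-21) - 18)*2540)) = 1/(2569/((315 - 18) + 12430760 + 2*(315 - 18)*2540)) = 1/(2569/(297 + 12430760 + 2*297*2540)) = 1/(2569/(297 + 12430760 + 1508760)) = 1/(2569/13939817) = 13939817/2569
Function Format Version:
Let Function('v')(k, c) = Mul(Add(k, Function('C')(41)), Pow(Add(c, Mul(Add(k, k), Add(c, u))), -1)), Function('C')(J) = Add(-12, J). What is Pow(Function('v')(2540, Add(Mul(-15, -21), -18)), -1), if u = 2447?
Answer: Rational(13939817, 2569) ≈ 5426.2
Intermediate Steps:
Function('v')(k, c) = Mul(Pow(Add(c, Mul(2, k, Add(2447, c))), -1), Add(29, k)) (Function('v')(k, c) = Mul(Add(k, Add(-12, 41)), Pow(Add(c, Mul(Add(k, k), Add(c, 2447))), -1)) = Mul(Add(k, 29), Pow(Add(c, Mul(Mul(2, k), Add(2447, c))), -1)) = Mul(Add(29, k), Pow(Add(c, Mul(2, k, Add(2447, c))), -1)) = Mul(Pow(Add(c, Mul(2, k, Add(2447, c))), -1), Add(29, k)))
Pow(Function('v')(2540, Add(Mul(-15, -21), -18)), -1) = Pow(Mul(Pow(Add(Add(Mul(-15, -21), -18), Mul(4894, 2540), Mul(2, Add(Mul(-15, -21), -18), 2540)), -1), Add(29, 2540)), -1) = Pow(Mul(Pow(Add(Add(315, -18), 12430760, Mul(2, Add(315, -18), 2540)), -1), 2569), -1) = Pow(Mul(Pow(Add(297, 12430760, Mul(2, 297, 2540)), -1), 2569), -1) = Pow(Mul(Pow(Add(297, 12430760, 1508760), -1), 2569), -1) = Pow(Mul(Pow(13939817, -1), 2569), -1) = Pow(Mul(Rational(1, 13939817), 2569), -1) = Pow(Rational(2569, 13939817), -1) = Rational(13939817, 2569)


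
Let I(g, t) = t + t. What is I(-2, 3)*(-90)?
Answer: -540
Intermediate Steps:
I(g, t) = 2*t
I(-2, 3)*(-90) = (2*3)*(-90) = 6*(-90) = -540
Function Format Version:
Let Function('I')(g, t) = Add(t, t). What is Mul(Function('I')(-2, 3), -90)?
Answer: -540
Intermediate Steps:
Function('I')(g, t) = Mul(2, t)
Mul(Function('I')(-2, 3), -90) = Mul(Mul(2, 3), -90) = Mul(6, -90) = -540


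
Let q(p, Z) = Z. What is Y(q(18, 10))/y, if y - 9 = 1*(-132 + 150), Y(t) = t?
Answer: 10/27 ≈ 0.37037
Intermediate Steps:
y = 27 (y = 9 + 1*(-132 + 150) = 9 + 1*18 = 9 + 18 = 27)
Y(q(18, 10))/y = 10/27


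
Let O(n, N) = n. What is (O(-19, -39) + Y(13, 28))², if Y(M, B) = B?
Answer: 81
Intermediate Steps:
(O(-19, -39) + Y(13, 28))² = (-19 + 28)² = 9² = 81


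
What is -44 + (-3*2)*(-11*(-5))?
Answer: -374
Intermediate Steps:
-44 + (-3*2)*(-11*(-5)) = -44 - 6*55 = -44 - 330 = -374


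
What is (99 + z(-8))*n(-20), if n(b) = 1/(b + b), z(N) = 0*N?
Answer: -99/40 ≈ -2.4750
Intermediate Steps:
z(N) = 0
n(b) = 1/(2*b)
(99 + z(-8))*n(-20) = (99 + 0)*((½)/(-20)) = 99*((½)*(-1/20)) = 99*(-1/40) = -99/40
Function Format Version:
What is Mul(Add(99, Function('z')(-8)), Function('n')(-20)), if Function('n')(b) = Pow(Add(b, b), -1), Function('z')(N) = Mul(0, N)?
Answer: Rational(-99, 40) ≈ -2.4750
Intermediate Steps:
Function('z')(N) = 0
Function('n')(b) = Mul(Rational(1, 2), Pow(b, -1)) (Function('n')(b) = Pow(Mul(2, b), -1) = Mul(Rational(1, 2), Pow(b, -1)))
Mul(Add(99, Function('z')(-8)), Function('n')(-20)) = Mul(Add(99, 0), Mul(Rational(1, 2), Pow(-20, -1))) = Mul(99, Mul(Rational(1, 2), Rational(-1, 20))) = Mul(99, Rational(-1, 40)) = Rational(-99, 40)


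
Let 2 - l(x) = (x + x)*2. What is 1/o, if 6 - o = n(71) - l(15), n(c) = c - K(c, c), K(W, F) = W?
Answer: -1/52 ≈ -0.019231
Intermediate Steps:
l(x) = 2 - 4*x (l(x) = 2 - (x + x)*2 = 2 - 2*x*2 = 2 - 4*x)
n(c) = 0 (n(c) = c - c = 0)
o = -52 (o = 6 - (0 - (2 - 4*15)) = 6 - (0 - (2 - 60)) = 6 - (0 - 1*(-58)) = 6 - (0 + 58) = 6 - 1*58 = 6 - 58 = -52)
1/o = 1/(-52) = -1/52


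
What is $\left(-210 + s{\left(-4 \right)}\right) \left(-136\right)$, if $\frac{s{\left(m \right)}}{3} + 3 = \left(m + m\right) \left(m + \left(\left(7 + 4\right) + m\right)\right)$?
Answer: $39576$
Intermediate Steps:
$s{\left(m \right)} = -9 + 6 m \left(11 + 2 m\right)$ ($s{\left(m \right)} = -9 + 3 \left(m + m\right) \left(m + \left(\left(7 + 4\right) + m\right)\right) = -9 + 3 \cdot 2 m \left(m + \left(11 + m\right)\right) = -9 + 3 \cdot 2 m \left(11 + 2 m\right) = -9 + 6 m \left(11 + 2 m\right)$)
$\left(-210 + s{\left(-4 \right)}\right) \left(-136\right) = \left(-210 + \left(-9 + 12 \left(-4\right)^{2} + 66 \left(-4\right)\right)\right) \left(-136\right) = \left(-210 - 81\right) \left(-136\right) = \left(-291\right) \left(-136\right) = 39576$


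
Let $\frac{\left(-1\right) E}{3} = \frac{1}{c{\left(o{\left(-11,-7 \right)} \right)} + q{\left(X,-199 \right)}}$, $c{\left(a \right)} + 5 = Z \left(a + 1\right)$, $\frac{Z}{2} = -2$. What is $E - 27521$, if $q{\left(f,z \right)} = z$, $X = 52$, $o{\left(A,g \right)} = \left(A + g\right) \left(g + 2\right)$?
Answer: $- \frac{15631925}{568} \approx -27521.0$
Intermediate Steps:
$Z = -4$ ($Z = 2 \left(-2\right) = -4$)
$o{\left(A,g \right)} = \left(2 + g\right) \left(A + g\right)$ ($o{\left(A,g \right)} = \left(A + g\right) \left(2 + g\right) = \left(2 + g\right) \left(A + g\right)$)
$c{\left(a \right)} = -9 - 4 a$ ($c{\left(a \right)} = -5 - 4 \left(a + 1\right) = -5 - 4 \left(1 + a\right) = -5 - \left(4 + 4 a\right) = -9 - 4 a$)
$E = \frac{3}{568}$ ($E = - \frac{3}{\left(-9 - 4 \left(\left(-7\right)^{2} + 2 \left(-11\right) + 2 \left(-7\right) - -77\right)\right) - 199} = - \frac{3}{\left(-9 - 4 \left(49 - 22 - 14 + 77\right)\right) - 199} = - \frac{3}{\left(-9 - 360\right) - 199} = - \frac{3}{-369 - 199} = - \frac{3}{-568} = \left(-3\right) \left(- \frac{1}{568}\right) = \frac{3}{568} \approx 0.0052817$)
$E - 27521 = \frac{3}{568} - 27521 = - \frac{15631925}{568}$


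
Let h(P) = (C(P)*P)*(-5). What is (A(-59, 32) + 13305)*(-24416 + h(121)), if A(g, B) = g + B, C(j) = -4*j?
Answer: 3563868312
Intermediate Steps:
h(P) = 20*P² (h(P) = ((-4*P)*P)*(-5) = -4*P²*(-5) = 20*P²)
A(g, B) = B + g
(A(-59, 32) + 13305)*(-24416 + h(121)) = ((32 - 59) + 13305)*(-24416 + 20*121²) = (-27 + 13305)*(-24416 + 20*14641) = 13278*(-24416 + 292820) = 13278*268404 = 3563868312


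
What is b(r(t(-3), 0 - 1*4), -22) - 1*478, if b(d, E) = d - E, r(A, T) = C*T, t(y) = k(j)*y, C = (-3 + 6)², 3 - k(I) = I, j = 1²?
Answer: -492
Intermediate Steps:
j = 1
k(I) = 3 - I
C = 9 (C = 3² = 9)
t(y) = 2*y (t(y) = (3 - 1*1)*y = (3 - 1)*y = 2*y)
r(A, T) = 9*T
b(r(t(-3), 0 - 1*4), -22) - 1*478 = (9*(0 - 1*4) - 1*(-22)) - 1*478 = (9*(0 - 4) + 22) - 478 = (9*(-4) + 22) - 478 = (-36 + 22) - 478 = -14 - 478 = -492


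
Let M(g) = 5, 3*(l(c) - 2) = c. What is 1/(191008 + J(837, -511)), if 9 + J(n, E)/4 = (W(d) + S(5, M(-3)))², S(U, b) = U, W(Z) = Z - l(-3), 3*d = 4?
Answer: 9/1719772 ≈ 5.2333e-6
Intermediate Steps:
d = 4/3 (d = (⅓)*4 = 4/3 ≈ 1.3333)
l(c) = 2 + c/3
W(Z) = -1 + Z (W(Z) = Z - (2 + (⅓)*(-3)) = Z - (2 - 1) = Z - 1*1 = Z - 1 = -1 + Z)
J(n, E) = 700/9 (J(n, E) = -36 + 4*((-1 + 4/3) + 5)² = -36 + 4*(⅓ + 5)² = -36 + 4*(16/3)² = -36 + 4*(256/9) = -36 + 1024/9 = 700/9)
1/(191008 + J(837, -511)) = 1/(191008 + 700/9) = 1/(1719772/9) = 9/1719772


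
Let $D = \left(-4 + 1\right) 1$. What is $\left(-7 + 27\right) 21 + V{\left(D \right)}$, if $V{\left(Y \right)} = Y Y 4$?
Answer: $456$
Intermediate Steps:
$D = -3$ ($D = \left(-3\right) 1 = -3$)
$V{\left(Y \right)} = 4 Y^{2}$ ($V{\left(Y \right)} = Y^{2} \cdot 4 = 4 Y^{2}$)
$\left(-7 + 27\right) 21 + V{\left(D \right)} = \left(-7 + 27\right) 21 + 4 \left(-3\right)^{2} = 20 \cdot 21 + 4 \cdot 9 = 420 + 36 = 456$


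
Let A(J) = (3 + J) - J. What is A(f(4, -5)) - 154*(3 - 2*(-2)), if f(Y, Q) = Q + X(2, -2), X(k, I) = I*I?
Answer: -1075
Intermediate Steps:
X(k, I) = I**2
f(Y, Q) = 4 + Q (f(Y, Q) = Q + (-2)**2 = Q + 4 = 4 + Q)
A(J) = 3
A(f(4, -5)) - 154*(3 - 2*(-2)) = 3 - 154*(3 - 2*(-2)) = 3 - 154*(3 + 4) = 3 - 154*7 = 3 - 1078 = -1075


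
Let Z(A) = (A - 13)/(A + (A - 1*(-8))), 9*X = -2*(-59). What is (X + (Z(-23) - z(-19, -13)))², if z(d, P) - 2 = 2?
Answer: 2958400/29241 ≈ 101.17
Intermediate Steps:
z(d, P) = 4 (z(d, P) = 2 + 2 = 4)
X = 118/9 (X = (-2*(-59))/9 = (⅑)*118 = 118/9 ≈ 13.111)
Z(A) = (-13 + A)/(8 + 2*A) (Z(A) = (-13 + A)/(A + (A + 8)) = (-13 + A)/(A + (8 + A)) = (-13 + A)/(8 + 2*A))
(X + (Z(-23) - z(-19, -13)))² = (118/9 + ((-13 - 23)/(2*(4 - 23)) - 1*4))² = (118/9 + ((½)*(-36)/(-19) - 4))² = (118/9 + ((½)*(-1/19)*(-36) - 4))² = (118/9 + (18/19 - 4))² = (118/9 - 58/19)² = (1720/171)² = 2958400/29241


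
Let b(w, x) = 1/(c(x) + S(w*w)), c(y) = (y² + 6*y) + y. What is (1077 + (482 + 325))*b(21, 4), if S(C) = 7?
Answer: 628/17 ≈ 36.941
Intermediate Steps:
c(y) = y² + 7*y
b(w, x) = 1/(7 + x*(7 + x)) (b(w, x) = 1/(x*(7 + x) + 7) = 1/(7 + x*(7 + x)))
(1077 + (482 + 325))*b(21, 4) = (1077 + (482 + 325))/(7 + 4*(7 + 4)) = (1077 + 807)/(7 + 4*11) = 1884/(7 + 44) = 1884/51 = 1884*(1/51) = 628/17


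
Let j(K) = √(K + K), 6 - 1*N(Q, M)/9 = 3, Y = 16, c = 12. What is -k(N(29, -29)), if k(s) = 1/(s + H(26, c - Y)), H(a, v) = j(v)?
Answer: I/(-27*I + 2*√2) ≈ -0.036635 + 0.0038378*I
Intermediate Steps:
N(Q, M) = 27 (N(Q, M) = 54 - 9*3 = 54 - 27 = 27)
j(K) = √2*√K (j(K) = √(2*K) = √2*√K)
H(a, v) = √2*√v
k(s) = 1/(s + 2*I*√2) (k(s) = 1/(s + √2*√(12 - 1*16)) = 1/(s + √2*√(12 - 16)) = 1/(s + √2*√(-4)) = 1/(s + √2*(2*I)) = 1/(s + 2*I*√2))
-k(N(29, -29)) = -1/(27 + 2*I*√2)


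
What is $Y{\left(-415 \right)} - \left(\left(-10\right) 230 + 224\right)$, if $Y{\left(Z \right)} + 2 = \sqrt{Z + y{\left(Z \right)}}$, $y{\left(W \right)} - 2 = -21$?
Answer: $2074 + i \sqrt{434} \approx 2074.0 + 20.833 i$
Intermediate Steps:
$y{\left(W \right)} = -19$ ($y{\left(W \right)} = 2 - 21 = -19$)
$Y{\left(Z \right)} = -2 + \sqrt{-19 + Z}$ ($Y{\left(Z \right)} = -2 + \sqrt{Z - 19} = -2 + \sqrt{-19 + Z}$)
$Y{\left(-415 \right)} - \left(\left(-10\right) 230 + 224\right) = \left(-2 + \sqrt{-19 - 415}\right) - \left(\left(-10\right) 230 + 224\right) = \left(-2 + \sqrt{-434}\right) - \left(-2300 + 224\right) = \left(-2 + i \sqrt{434}\right) - -2076 = \left(-2 + i \sqrt{434}\right) + 2076 = 2074 + i \sqrt{434}$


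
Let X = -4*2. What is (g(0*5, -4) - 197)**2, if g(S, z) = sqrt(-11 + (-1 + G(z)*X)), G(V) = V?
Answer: 38829 - 788*sqrt(5) ≈ 37067.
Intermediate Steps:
X = -8
g(S, z) = sqrt(-12 - 8*z) (g(S, z) = sqrt(-11 + (-1 + z*(-8))) = sqrt(-11 + (-1 - 8*z)) = sqrt(-12 - 8*z))
(g(0*5, -4) - 197)**2 = (2*sqrt(-3 - 2*(-4)) - 197)**2 = (2*sqrt(-3 + 8) - 197)**2 = (2*sqrt(5) - 197)**2 = (-197 + 2*sqrt(5))**2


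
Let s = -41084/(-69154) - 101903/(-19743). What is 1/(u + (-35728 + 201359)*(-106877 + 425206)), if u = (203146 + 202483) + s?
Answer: 682653711/35993296627512422845 ≈ 1.8966e-11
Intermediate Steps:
s = 3929060737/682653711 (s = -41084*(-1/69154) - 101903*(-1/19743) = 20542/34577 + 101903/19743 = 3929060737/682653711 ≈ 5.7556)
u = 276908071199956/682653711 (u = (203146 + 202483) + 3929060737/682653711 = 405629 + 3929060737/682653711 = 276908071199956/682653711 ≈ 4.0564e+5)
1/(u + (-35728 + 201359)*(-106877 + 425206)) = 1/(276908071199956/682653711 + (-35728 + 201359)*(-106877 + 425206)) = 1/(276908071199956/682653711 + 165631*318329) = 1/(276908071199956/682653711 + 52725150599) = 1/(35993296627512422845/682653711) = 682653711/35993296627512422845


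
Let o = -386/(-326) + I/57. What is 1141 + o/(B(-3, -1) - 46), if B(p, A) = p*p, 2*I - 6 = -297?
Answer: 261500575/229178 ≈ 1141.0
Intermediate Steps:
I = -291/2 (I = 3 + (1/2)*(-297) = 3 - 297/2 = -291/2 ≈ -145.50)
o = -8477/6194 (o = -386/(-326) - 291/2/57 = -386*(-1/326) - 291/2*1/57 = 193/163 - 97/38 = -8477/6194 ≈ -1.3686)
B(p, A) = p**2
1141 + o/(B(-3, -1) - 46) = 1141 - 8477/6194/((-3)**2 - 46) = 1141 - 8477/6194/(9 - 46) = 1141 - 8477/6194/(-37) = 1141 - 1/37*(-8477/6194) = 1141 + 8477/229178 = 261500575/229178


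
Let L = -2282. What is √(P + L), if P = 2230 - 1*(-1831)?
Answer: √1779 ≈ 42.178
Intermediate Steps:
P = 4061 (P = 2230 + 1831 = 4061)
√(P + L) = √(4061 - 2282) = √1779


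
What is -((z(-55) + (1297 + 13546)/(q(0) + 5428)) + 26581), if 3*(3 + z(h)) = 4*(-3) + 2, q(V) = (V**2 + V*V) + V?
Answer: -432786401/16284 ≈ -26577.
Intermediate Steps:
q(V) = V + 2*V**2 (q(V) = (V**2 + V**2) + V = 2*V**2 + V = V + 2*V**2)
z(h) = -19/3 (z(h) = -3 + (4*(-3) + 2)/3 = -3 + (-12 + 2)/3 = -3 + (1/3)*(-10) = -3 - 10/3 = -19/3)
-((z(-55) + (1297 + 13546)/(q(0) + 5428)) + 26581) = -((-19/3 + (1297 + 13546)/(0*(1 + 2*0) + 5428)) + 26581) = -((-19/3 + 14843/(0*(1 + 0) + 5428)) + 26581) = -((-19/3 + 14843/(0*1 + 5428)) + 26581) = -((-19/3 + 14843/(0 + 5428)) + 26581) = -((-19/3 + 14843/5428) + 26581) = -(-58603/16284 + 26581) = -1*432786401/16284 = -432786401/16284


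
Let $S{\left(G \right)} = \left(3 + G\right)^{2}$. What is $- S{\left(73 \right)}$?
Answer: $-5776$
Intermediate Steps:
$- S{\left(73 \right)} = - \left(3 + 73\right)^{2} = - 76^{2} = \left(-1\right) 5776 = -5776$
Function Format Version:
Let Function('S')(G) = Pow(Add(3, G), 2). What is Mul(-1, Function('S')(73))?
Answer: -5776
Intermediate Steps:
Mul(-1, Function('S')(73)) = Mul(-1, Pow(Add(3, 73), 2)) = Mul(-1, Pow(76, 2)) = Mul(-1, 5776) = -5776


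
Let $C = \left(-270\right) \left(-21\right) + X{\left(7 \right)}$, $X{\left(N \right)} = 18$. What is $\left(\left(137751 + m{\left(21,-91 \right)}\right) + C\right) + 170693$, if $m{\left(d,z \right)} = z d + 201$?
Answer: $312422$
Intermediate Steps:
$m{\left(d,z \right)} = 201 + d z$ ($m{\left(d,z \right)} = d z + 201 = 201 + d z$)
$C = 5688$ ($C = \left(-270\right) \left(-21\right) + 18 = 5670 + 18 = 5688$)
$\left(\left(137751 + m{\left(21,-91 \right)}\right) + C\right) + 170693 = \left(\left(137751 + \left(201 + 21 \left(-91\right)\right)\right) + 5688\right) + 170693 = \left(\left(137751 + \left(201 - 1911\right)\right) + 5688\right) + 170693 = \left(\left(137751 - 1710\right) + 5688\right) + 170693 = \left(136041 + 5688\right) + 170693 = 141729 + 170693 = 312422$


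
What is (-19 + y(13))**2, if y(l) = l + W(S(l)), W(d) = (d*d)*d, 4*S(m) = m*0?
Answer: 36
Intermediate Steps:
S(m) = 0 (S(m) = (m*0)/4 = (1/4)*0 = 0)
W(d) = d**3 (W(d) = d**2*d = d**3)
y(l) = l (y(l) = l + 0**3 = l + 0 = l)
(-19 + y(13))**2 = (-19 + 13)**2 = (-6)**2 = 36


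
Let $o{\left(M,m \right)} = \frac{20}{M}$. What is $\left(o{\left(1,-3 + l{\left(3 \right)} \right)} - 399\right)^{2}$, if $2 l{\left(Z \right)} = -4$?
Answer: $143641$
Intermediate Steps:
$l{\left(Z \right)} = -2$ ($l{\left(Z \right)} = \frac{1}{2} \left(-4\right) = -2$)
$\left(o{\left(1,-3 + l{\left(3 \right)} \right)} - 399\right)^{2} = \left(\frac{20}{1} - 399\right)^{2} = \left(20 \cdot 1 - 399\right)^{2} = \left(20 - 399\right)^{2} = \left(-379\right)^{2} = 143641$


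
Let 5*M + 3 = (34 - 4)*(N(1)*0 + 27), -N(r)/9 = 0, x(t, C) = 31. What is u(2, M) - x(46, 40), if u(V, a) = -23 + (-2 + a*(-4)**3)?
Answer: -51928/5 ≈ -10386.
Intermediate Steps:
N(r) = 0 (N(r) = -9*0 = 0)
M = 807/5 (M = -3/5 + ((34 - 4)*(0*0 + 27))/5 = -3/5 + (30*(0 + 27))/5 = -3/5 + (30*27)/5 = -3/5 + (1/5)*810 = -3/5 + 162 = 807/5 ≈ 161.40)
u(V, a) = -25 - 64*a (u(V, a) = -23 + (-2 + a*(-64)) = -23 + (-2 - 64*a) = -25 - 64*a)
u(2, M) - x(46, 40) = (-25 - 64*807/5) - 1*31 = (-25 - 51648/5) - 31 = -51773/5 - 31 = -51928/5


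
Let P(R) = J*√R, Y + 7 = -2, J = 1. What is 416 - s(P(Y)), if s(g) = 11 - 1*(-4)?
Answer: 401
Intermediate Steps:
Y = -9 (Y = -7 - 2 = -9)
P(R) = √R (P(R) = 1*√R = √R)
s(g) = 15 (s(g) = 11 + 4 = 15)
416 - s(P(Y)) = 416 - 1*15 = 416 - 15 = 401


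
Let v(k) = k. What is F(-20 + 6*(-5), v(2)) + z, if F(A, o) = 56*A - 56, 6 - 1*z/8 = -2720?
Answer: 18952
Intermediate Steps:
z = 21808 (z = 48 - 8*(-2720) = 48 + 21760 = 21808)
F(A, o) = -56 + 56*A
F(-20 + 6*(-5), v(2)) + z = (-56 + 56*(-20 + 6*(-5))) + 21808 = (-56 + 56*(-20 - 30)) + 21808 = (-56 + 56*(-50)) + 21808 = (-56 - 2800) + 21808 = -2856 + 21808 = 18952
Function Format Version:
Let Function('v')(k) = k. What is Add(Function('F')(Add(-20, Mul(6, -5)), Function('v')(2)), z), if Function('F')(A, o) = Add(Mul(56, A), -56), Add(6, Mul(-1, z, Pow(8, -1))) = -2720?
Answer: 18952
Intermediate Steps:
z = 21808 (z = Add(48, Mul(-8, -2720)) = Add(48, 21760) = 21808)
Function('F')(A, o) = Add(-56, Mul(56, A))
Add(Function('F')(Add(-20, Mul(6, -5)), Function('v')(2)), z) = Add(Add(-56, Mul(56, Add(-20, Mul(6, -5)))), 21808) = Add(Add(-56, Mul(56, Add(-20, -30))), 21808) = Add(Add(-56, Mul(56, -50)), 21808) = Add(Add(-56, -2800), 21808) = Add(-2856, 21808) = 18952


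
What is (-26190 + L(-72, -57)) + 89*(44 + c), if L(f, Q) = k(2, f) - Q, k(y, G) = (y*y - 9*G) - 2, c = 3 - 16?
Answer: -22724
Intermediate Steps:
c = -13
k(y, G) = -2 + y**2 - 9*G (k(y, G) = (y**2 - 9*G) - 2 = -2 + y**2 - 9*G)
L(f, Q) = 2 - Q - 9*f (L(f, Q) = (-2 + 2**2 - 9*f) - Q = (-2 + 4 - 9*f) - Q = (2 - 9*f) - Q = 2 - Q - 9*f)
(-26190 + L(-72, -57)) + 89*(44 + c) = (-26190 + (2 - 1*(-57) - 9*(-72))) + 89*(44 - 13) = (-26190 + (2 + 57 + 648)) + 89*31 = (-26190 + 707) + 2759 = -25483 + 2759 = -22724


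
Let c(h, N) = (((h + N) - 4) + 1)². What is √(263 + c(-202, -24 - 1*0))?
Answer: 12*√366 ≈ 229.57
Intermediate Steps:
c(h, N) = (-3 + N + h)² (c(h, N) = (((N + h) - 4) + 1)² = ((-4 + N + h) + 1)² = (-3 + N + h)²)
√(263 + c(-202, -24 - 1*0)) = √(263 + (-3 + (-24 - 1*0) - 202)²) = √(263 + (-3 + (-24 + 0) - 202)²) = √(263 + (-3 - 24 - 202)²) = √(263 + (-229)²) = √(263 + 52441) = √52704 = 12*√366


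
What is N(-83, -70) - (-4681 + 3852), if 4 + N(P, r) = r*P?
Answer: 6635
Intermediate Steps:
N(P, r) = -4 + P*r (N(P, r) = -4 + r*P = -4 + P*r)
N(-83, -70) - (-4681 + 3852) = (-4 - 83*(-70)) - (-4681 + 3852) = (-4 + 5810) - 1*(-829) = 5806 + 829 = 6635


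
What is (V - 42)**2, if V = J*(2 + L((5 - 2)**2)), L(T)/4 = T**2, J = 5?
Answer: 2521744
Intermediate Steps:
L(T) = 4*T**2
V = 1630 (V = 5*(2 + 4*((5 - 2)**2)**2) = 5*(2 + 4*(3**2)**2) = 5*(2 + 4*9**2) = 5*(2 + 4*81) = 5*(2 + 324) = 5*326 = 1630)
(V - 42)**2 = (1630 - 42)**2 = 1588**2 = 2521744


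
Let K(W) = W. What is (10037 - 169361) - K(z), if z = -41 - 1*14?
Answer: -159269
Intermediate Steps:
z = -55 (z = -41 - 14 = -55)
(10037 - 169361) - K(z) = (10037 - 169361) - 1*(-55) = -159324 + 55 = -159269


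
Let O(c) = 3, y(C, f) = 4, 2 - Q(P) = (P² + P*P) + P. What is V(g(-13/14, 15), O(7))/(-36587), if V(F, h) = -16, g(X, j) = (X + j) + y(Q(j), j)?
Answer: 16/36587 ≈ 0.00043731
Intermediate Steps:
Q(P) = 2 - P - 2*P² (Q(P) = 2 - ((P² + P*P) + P) = 2 - ((P² + P²) + P) = 2 - (2*P² + P) = 2 - (P + 2*P²) = 2 + (-P - 2*P²) = 2 - P - 2*P²)
g(X, j) = 4 + X + j (g(X, j) = (X + j) + 4 = 4 + X + j)
V(g(-13/14, 15), O(7))/(-36587) = -16/(-36587) = -16*(-1/36587) = 16/36587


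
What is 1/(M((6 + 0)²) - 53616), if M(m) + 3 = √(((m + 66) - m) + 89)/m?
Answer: -69490224/3725996320501 - 36*√155/3725996320501 ≈ -1.8650e-5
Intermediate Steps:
M(m) = -3 + √155/m (M(m) = -3 + √(((m + 66) - m) + 89)/m = -3 + √(((66 + m) - m) + 89)/m = -3 + √(66 + 89)/m = -3 + √155/m)
1/(M((6 + 0)²) - 53616) = 1/((-3 + √155/((6 + 0)²)) - 53616) = 1/((-3 + √155/(6²)) - 53616) = 1/((-3 + √155/36) - 53616) = 1/(-53619 + √155/36)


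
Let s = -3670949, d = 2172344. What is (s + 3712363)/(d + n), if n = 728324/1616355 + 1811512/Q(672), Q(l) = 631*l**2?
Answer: 264922801570103040/13896353395264948813 ≈ 0.019064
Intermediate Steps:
n = 2923105680973/6396938271360 (n = 728324/1616355 + 1811512/((631*672**2)) = 728324*(1/1616355) + 1811512/((631*451584)) = 728324/1616355 + 1811512/284949504 = 728324/1616355 + 1811512*(1/284949504) = 728324/1616355 + 226439/35618688 = 2923105680973/6396938271360 ≈ 0.45695)
(s + 3712363)/(d + n) = (-3670949 + 3712363)/(2172344 + 2923105680973/6396938271360) = 41414/(13896353395264948813/6396938271360) = 41414*(6396938271360/13896353395264948813) = 264922801570103040/13896353395264948813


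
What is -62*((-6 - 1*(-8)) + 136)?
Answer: -8556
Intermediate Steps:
-62*((-6 - 1*(-8)) + 136) = -62*((-6 + 8) + 136) = -62*(2 + 136) = -62*138 = -8556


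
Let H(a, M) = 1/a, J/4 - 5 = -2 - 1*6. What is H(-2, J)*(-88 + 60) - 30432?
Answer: -30418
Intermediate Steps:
J = -12 (J = 20 + 4*(-2 - 1*6) = 20 + 4*(-2 - 6) = 20 + 4*(-8) = 20 - 32 = -12)
H(-2, J)*(-88 + 60) - 30432 = (-88 + 60)/(-2) - 30432 = -1/2*(-28) - 30432 = 14 - 30432 = -30418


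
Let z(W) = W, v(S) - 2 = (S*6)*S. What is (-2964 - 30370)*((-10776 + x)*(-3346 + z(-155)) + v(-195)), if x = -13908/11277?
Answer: -226494696450952/179 ≈ -1.2653e+12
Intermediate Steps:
v(S) = 2 + 6*S**2 (v(S) = 2 + (S*6)*S = 2 + (6*S)*S = 2 + 6*S**2)
x = -4636/3759 (x = -13908*1/11277 = -4636/3759 ≈ -1.2333)
(-2964 - 30370)*((-10776 + x)*(-3346 + z(-155)) + v(-195)) = (-2964 - 30370)*((-10776 - 4636/3759)*(-3346 - 155) + (2 + 6*(-195)**2)) = -33334*(-40511620/3759*(-3501) + (2 + 6*38025)) = -33334*(47277060540/1253 + (2 + 228150)) = -33334*(47277060540/1253 + 228152) = -33334*47562934996/1253 = -226494696450952/179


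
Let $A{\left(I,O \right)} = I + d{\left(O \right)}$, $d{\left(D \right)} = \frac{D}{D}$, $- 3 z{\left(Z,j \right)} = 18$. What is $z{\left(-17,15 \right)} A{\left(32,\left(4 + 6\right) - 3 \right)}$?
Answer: $-198$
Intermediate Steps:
$z{\left(Z,j \right)} = -6$ ($z{\left(Z,j \right)} = \left(- \frac{1}{3}\right) 18 = -6$)
$d{\left(D \right)} = 1$
$A{\left(I,O \right)} = 1 + I$ ($A{\left(I,O \right)} = I + 1 = 1 + I$)
$z{\left(-17,15 \right)} A{\left(32,\left(4 + 6\right) - 3 \right)} = - 6 \left(1 + 32\right) = \left(-6\right) 33 = -198$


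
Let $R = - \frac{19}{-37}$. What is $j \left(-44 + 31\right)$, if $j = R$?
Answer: $- \frac{247}{37} \approx -6.6757$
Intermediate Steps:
$R = \frac{19}{37}$ ($R = \left(-19\right) \left(- \frac{1}{37}\right) = \frac{19}{37} \approx 0.51351$)
$j = \frac{19}{37} \approx 0.51351$
$j \left(-44 + 31\right) = \frac{19 \left(-44 + 31\right)}{37} = \frac{19}{37} \left(-13\right) = - \frac{247}{37}$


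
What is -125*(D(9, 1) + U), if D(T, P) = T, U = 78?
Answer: -10875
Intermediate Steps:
-125*(D(9, 1) + U) = -125*(9 + 78) = -125*87 = -10875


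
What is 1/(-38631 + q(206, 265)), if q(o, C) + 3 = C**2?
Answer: 1/31591 ≈ 3.1655e-5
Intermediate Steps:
q(o, C) = -3 + C**2
1/(-38631 + q(206, 265)) = 1/(-38631 + (-3 + 265**2)) = 1/(-38631 + (-3 + 70225)) = 1/(-38631 + 70222) = 1/31591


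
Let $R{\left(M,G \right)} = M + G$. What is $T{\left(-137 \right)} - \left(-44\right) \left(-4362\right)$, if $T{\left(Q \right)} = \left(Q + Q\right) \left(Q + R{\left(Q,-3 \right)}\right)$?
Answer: $-116030$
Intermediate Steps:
$R{\left(M,G \right)} = G + M$
$T{\left(Q \right)} = 2 Q \left(-3 + 2 Q\right)$ ($T{\left(Q \right)} = \left(Q + Q\right) \left(Q + \left(-3 + Q\right)\right) = 2 Q \left(-3 + 2 Q\right)$)
$T{\left(-137 \right)} - \left(-44\right) \left(-4362\right) = 2 \left(-137\right) \left(-3 + 2 \left(-137\right)\right) - \left(-44\right) \left(-4362\right) = 2 \left(-137\right) \left(-3 - 274\right) - 191928 = 2 \left(-137\right) \left(-277\right) - 191928 = 75898 - 191928 = -116030$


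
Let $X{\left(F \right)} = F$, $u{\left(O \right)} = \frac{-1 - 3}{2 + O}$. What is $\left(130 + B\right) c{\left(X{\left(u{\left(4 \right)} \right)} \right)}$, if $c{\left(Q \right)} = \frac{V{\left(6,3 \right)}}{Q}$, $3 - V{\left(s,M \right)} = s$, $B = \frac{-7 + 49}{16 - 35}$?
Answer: $\frac{10926}{19} \approx 575.05$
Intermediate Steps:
$u{\left(O \right)} = - \frac{4}{2 + O}$
$B = - \frac{42}{19}$ ($B = \frac{42}{-19} = 42 \left(- \frac{1}{19}\right) = - \frac{42}{19} \approx -2.2105$)
$V{\left(s,M \right)} = 3 - s$
$c{\left(Q \right)} = - \frac{3}{Q}$ ($c{\left(Q \right)} = \frac{3 - 6}{Q} = - \frac{3}{Q}$)
$\left(130 + B\right) c{\left(X{\left(u{\left(4 \right)} \right)} \right)} = \left(130 - \frac{42}{19}\right) \left(- \frac{3}{\left(-4\right) \frac{1}{2 + 4}}\right) = \frac{2428 \left(- \frac{3}{\left(-4\right) \frac{1}{6}}\right)}{19} = \frac{2428 \left(- \frac{3}{- \frac{2}{3}}\right)}{19} = \frac{2428 \left(\left(-3\right) \left(- \frac{3}{2}\right)\right)}{19} = \frac{2428}{19} \cdot \frac{9}{2} = \frac{10926}{19}$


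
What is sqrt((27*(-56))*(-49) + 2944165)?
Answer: 7*sqrt(61597) ≈ 1737.3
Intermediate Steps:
sqrt((27*(-56))*(-49) + 2944165) = sqrt(-1512*(-49) + 2944165) = sqrt(74088 + 2944165) = sqrt(3018253) = 7*sqrt(61597)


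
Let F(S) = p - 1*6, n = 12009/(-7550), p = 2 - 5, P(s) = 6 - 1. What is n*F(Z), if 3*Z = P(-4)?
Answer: 108081/7550 ≈ 14.315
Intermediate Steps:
P(s) = 5
p = -3
Z = 5/3 (Z = (1/3)*5 = 5/3 ≈ 1.6667)
n = -12009/7550 (n = 12009*(-1/7550) = -12009/7550 ≈ -1.5906)
F(S) = -9 (F(S) = -3 - 1*6 = -3 - 6 = -9)
n*F(Z) = -12009/7550*(-9) = 108081/7550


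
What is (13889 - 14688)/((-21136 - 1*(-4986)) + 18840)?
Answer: -799/2690 ≈ -0.29703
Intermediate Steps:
(13889 - 14688)/((-21136 - 1*(-4986)) + 18840) = -799/((-21136 + 4986) + 18840) = -799/(-16150 + 18840) = -799/2690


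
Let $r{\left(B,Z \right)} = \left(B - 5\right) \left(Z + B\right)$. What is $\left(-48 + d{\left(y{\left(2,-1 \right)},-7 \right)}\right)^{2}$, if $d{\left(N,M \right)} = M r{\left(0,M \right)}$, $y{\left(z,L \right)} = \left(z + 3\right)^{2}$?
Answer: $85849$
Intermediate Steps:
$y{\left(z,L \right)} = \left(3 + z\right)^{2}$
$r{\left(B,Z \right)} = \left(-5 + B\right) \left(B + Z\right)$
$d{\left(N,M \right)} = - 5 M^{2}$ ($d{\left(N,M \right)} = M \left(0^{2} - 0 - 5 M + 0 M\right) = M \left(0 + 0 - 5 M + 0\right) = M \left(- 5 M\right) = - 5 M^{2}$)
$\left(-48 + d{\left(y{\left(2,-1 \right)},-7 \right)}\right)^{2} = \left(-48 - 5 \left(-7\right)^{2}\right)^{2} = \left(-48 - 245\right)^{2} = \left(-293\right)^{2} = 85849$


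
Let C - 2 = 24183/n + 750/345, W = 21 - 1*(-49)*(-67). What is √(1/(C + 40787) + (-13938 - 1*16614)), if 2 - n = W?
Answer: 2*I*√22053426272714078374/53733881 ≈ 174.79*I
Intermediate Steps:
W = -3262 (W = 21 + 49*(-67) = 21 - 3283 = -3262)
n = 3264 (n = 2 - 1*(-3262) = 2 + 3262 = 3264)
C = 289851/25024 (C = 2 + (24183/3264 + 750/345) = 2 + (24183*(1/3264) + 750*(1/345)) = 2 + (8061/1088 + 50/23) = 2 + 239803/25024 = 289851/25024 ≈ 11.583)
√(1/(C + 40787) + (-13938 - 1*16614)) = √(1/(289851/25024 + 40787) + (-13938 - 1*16614)) = √(1/(1020943739/25024) + (-13938 - 16614)) = √(25024/1020943739 - 30552) = √(-31191873088904/1020943739) = 2*I*√22053426272714078374/53733881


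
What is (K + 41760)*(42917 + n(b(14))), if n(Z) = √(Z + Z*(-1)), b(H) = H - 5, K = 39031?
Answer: 3467307347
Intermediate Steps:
b(H) = -5 + H
n(Z) = 0 (n(Z) = √(Z - Z) = √0 = 0)
(K + 41760)*(42917 + n(b(14))) = (39031 + 41760)*(42917 + 0) = 80791*42917 = 3467307347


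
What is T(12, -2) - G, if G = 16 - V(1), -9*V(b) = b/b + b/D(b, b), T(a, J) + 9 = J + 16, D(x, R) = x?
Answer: -101/9 ≈ -11.222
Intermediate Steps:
T(a, J) = 7 + J (T(a, J) = -9 + (J + 16) = -9 + (16 + J) = 7 + J)
V(b) = -2/9 (V(b) = -(b/b + b/b)/9 = -(1 + 1)/9 = -⅑*2 = -2/9)
G = 146/9 (G = 16 - 1*(-2/9) = 16 + 2/9 = 146/9 ≈ 16.222)
T(12, -2) - G = (7 - 2) - 1*146/9 = 5 - 146/9 = -101/9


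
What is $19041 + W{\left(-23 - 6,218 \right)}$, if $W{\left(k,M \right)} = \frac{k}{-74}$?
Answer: $\frac{1409063}{74} \approx 19041.0$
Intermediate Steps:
$W{\left(k,M \right)} = - \frac{k}{74}$ ($W{\left(k,M \right)} = k \left(- \frac{1}{74}\right) = - \frac{k}{74}$)
$19041 + W{\left(-23 - 6,218 \right)} = 19041 - \frac{-23 - 6}{74} = 19041 - - \frac{29}{74} = 19041 + \frac{29}{74} = \frac{1409063}{74}$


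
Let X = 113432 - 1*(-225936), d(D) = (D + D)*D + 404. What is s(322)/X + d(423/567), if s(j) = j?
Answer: 272834524505/673475796 ≈ 405.11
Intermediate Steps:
d(D) = 404 + 2*D**2 (d(D) = (2*D)*D + 404 = 2*D**2 + 404 = 404 + 2*D**2)
X = 339368 (X = 113432 + 225936 = 339368)
s(322)/X + d(423/567) = 322/339368 + (404 + 2*(423/567)**2) = 322*(1/339368) + (404 + 2*(423*(1/567))**2) = 161/169684 + (404 + 2*(47/63)**2) = 161/169684 + (404 + 2*(2209/3969)) = 161/169684 + (404 + 4418/3969) = 161/169684 + 1607894/3969 = 272834524505/673475796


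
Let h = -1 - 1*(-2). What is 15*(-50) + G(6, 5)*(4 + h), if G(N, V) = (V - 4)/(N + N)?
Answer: -8995/12 ≈ -749.58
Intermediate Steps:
G(N, V) = (-4 + V)/(2*N) (G(N, V) = (-4 + V)/((2*N)) = (-4 + V)*(1/(2*N)) = (-4 + V)/(2*N))
h = 1 (h = -1 + 2 = 1)
15*(-50) + G(6, 5)*(4 + h) = 15*(-50) + ((½)*(-4 + 5)/6)*(4 + 1) = -750 + ((½)*(⅙)*1)*5 = -750 + (1/12)*5 = -750 + 5/12 = -8995/12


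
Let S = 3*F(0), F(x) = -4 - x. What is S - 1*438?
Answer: -450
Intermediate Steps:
S = -12 (S = 3*(-4 - 1*0) = 3*(-4 + 0) = 3*(-4) = -12)
S - 1*438 = -12 - 1*438 = -12 - 438 = -450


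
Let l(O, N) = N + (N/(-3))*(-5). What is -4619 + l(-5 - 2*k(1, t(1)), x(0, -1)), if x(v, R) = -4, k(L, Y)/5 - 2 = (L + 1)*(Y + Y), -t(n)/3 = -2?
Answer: -13889/3 ≈ -4629.7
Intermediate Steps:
t(n) = 6 (t(n) = -3*(-2) = 6)
k(L, Y) = 10 + 10*Y*(1 + L) (k(L, Y) = 10 + 5*((L + 1)*(Y + Y)) = 10 + 5*((1 + L)*(2*Y)) = 10 + 5*(2*Y*(1 + L)) = 10 + 10*Y*(1 + L))
l(O, N) = 8*N/3 (l(O, N) = N + (N*(-⅓))*(-5) = N - N/3*(-5) = N + 5*N/3 = 8*N/3)
-4619 + l(-5 - 2*k(1, t(1)), x(0, -1)) = -4619 + (8/3)*(-4) = -4619 - 32/3 = -13889/3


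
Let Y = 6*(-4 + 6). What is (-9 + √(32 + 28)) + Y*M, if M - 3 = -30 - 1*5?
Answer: -393 + 2*√15 ≈ -385.25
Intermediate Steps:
Y = 12 (Y = 6*2 = 12)
M = -32 (M = 3 + (-30 - 1*5) = 3 + (-30 - 5) = 3 - 35 = -32)
(-9 + √(32 + 28)) + Y*M = (-9 + √(32 + 28)) + 12*(-32) = (-9 + √60) - 384 = (-9 + 2*√15) - 384 = -393 + 2*√15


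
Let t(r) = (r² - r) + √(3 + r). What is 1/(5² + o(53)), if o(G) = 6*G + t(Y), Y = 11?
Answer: 453/205195 - √14/205195 ≈ 0.0021894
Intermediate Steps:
t(r) = r² + √(3 + r) - r
o(G) = 110 + √14 + 6*G (o(G) = 6*G + (11² + √(3 + 11) - 1*11) = 6*G + (121 + √14 - 11) = 6*G + (110 + √14) = 110 + √14 + 6*G)
1/(5² + o(53)) = 1/(5² + (110 + √14 + 6*53)) = 1/(25 + (110 + √14 + 318)) = 1/(25 + (428 + √14)) = 1/(453 + √14)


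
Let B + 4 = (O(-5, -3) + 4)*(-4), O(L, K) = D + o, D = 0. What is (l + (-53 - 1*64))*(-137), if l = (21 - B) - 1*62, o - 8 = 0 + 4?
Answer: 12330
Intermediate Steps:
o = 12 (o = 8 + (0 + 4) = 8 + 4 = 12)
O(L, K) = 12 (O(L, K) = 0 + 12 = 12)
B = -68 (B = -4 + (12 + 4)*(-4) = -4 + 16*(-4) = -4 - 64 = -68)
l = 27 (l = (21 - 1*(-68)) - 1*62 = (21 + 68) - 62 = 89 - 62 = 27)
(l + (-53 - 1*64))*(-137) = (27 + (-53 - 1*64))*(-137) = (27 + (-53 - 64))*(-137) = (27 - 117)*(-137) = -90*(-137) = 12330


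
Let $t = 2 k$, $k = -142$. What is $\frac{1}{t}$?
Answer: $- \frac{1}{284} \approx -0.0035211$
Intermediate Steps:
$t = -284$ ($t = 2 \left(-142\right) = -284$)
$\frac{1}{t} = \frac{1}{-284} = - \frac{1}{284}$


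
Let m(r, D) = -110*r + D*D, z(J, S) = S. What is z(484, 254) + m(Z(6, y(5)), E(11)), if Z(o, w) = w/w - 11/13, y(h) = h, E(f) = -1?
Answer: 3095/13 ≈ 238.08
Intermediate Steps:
Z(o, w) = 2/13 (Z(o, w) = 1 - 11*1/13 = 1 - 11/13 = 2/13)
m(r, D) = D² - 110*r (m(r, D) = -110*r + D² = D² - 110*r)
z(484, 254) + m(Z(6, y(5)), E(11)) = 254 + ((-1)² - 110*2/13) = 254 + (1 - 220/13) = 254 - 207/13 = 3095/13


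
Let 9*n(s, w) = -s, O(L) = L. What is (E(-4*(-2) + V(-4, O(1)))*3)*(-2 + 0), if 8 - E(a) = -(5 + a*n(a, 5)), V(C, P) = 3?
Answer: 8/3 ≈ 2.6667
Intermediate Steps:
n(s, w) = -s/9 (n(s, w) = (-s)/9 = -s/9)
E(a) = 13 - a²/9 (E(a) = 8 - (-1)*(5 + a*(-a/9)) = 8 - (-1)*(5 - a²/9) = 8 - (-5 + a²/9) = 8 + (5 - a²/9) = 13 - a²/9)
(E(-4*(-2) + V(-4, O(1)))*3)*(-2 + 0) = ((13 - (-4*(-2) + 3)²/9)*3)*(-2 + 0) = ((13 - (8 + 3)²/9)*3)*(-2) = ((13 - ⅑*11²)*3)*(-2) = ((13 - ⅑*121)*3)*(-2) = ((13 - 121/9)*3)*(-2) = -4/9*3*(-2) = -4/3*(-2) = 8/3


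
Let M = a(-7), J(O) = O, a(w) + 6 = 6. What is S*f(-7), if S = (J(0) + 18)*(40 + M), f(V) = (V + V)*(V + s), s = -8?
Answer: 151200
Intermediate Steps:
a(w) = 0 (a(w) = -6 + 6 = 0)
f(V) = 2*V*(-8 + V) (f(V) = (V + V)*(V - 8) = (2*V)*(-8 + V) = 2*V*(-8 + V))
M = 0
S = 720 (S = (0 + 18)*(40 + 0) = 18*40 = 720)
S*f(-7) = 720*(2*(-7)*(-8 - 7)) = 720*(2*(-7)*(-15)) = 720*210 = 151200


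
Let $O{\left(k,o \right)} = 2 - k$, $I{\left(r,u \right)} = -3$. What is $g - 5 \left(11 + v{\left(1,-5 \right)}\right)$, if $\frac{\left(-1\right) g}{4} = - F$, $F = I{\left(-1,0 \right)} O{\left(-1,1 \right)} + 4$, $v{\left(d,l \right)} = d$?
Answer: $-80$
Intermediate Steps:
$F = -5$ ($F = - 3 \left(2 - -1\right) + 4 = - 3 \left(2 + 1\right) + 4 = \left(-3\right) 3 + 4 = -9 + 4 = -5$)
$g = -20$ ($g = - 4 \left(\left(-1\right) \left(-5\right)\right) = \left(-4\right) 5 = -20$)
$g - 5 \left(11 + v{\left(1,-5 \right)}\right) = -20 - 5 \left(11 + 1\right) = -20 - 5 \cdot 12 = -20 - 60 = -80$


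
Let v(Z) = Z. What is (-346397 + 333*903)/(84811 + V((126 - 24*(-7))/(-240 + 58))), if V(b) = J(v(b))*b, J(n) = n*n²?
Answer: -652590289/1211240726 ≈ -0.53878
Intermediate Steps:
J(n) = n³
V(b) = b⁴ (V(b) = b³*b = b⁴)
(-346397 + 333*903)/(84811 + V((126 - 24*(-7))/(-240 + 58))) = (-346397 + 333*903)/(84811 + ((126 - 24*(-7))/(-240 + 58))⁴) = (-346397 + 300699)/(84811 + ((126 + 168)/(-182))⁴) = -45698/(84811 + (294*(-1/182))⁴) = -45698/(84811 + (-21/13)⁴) = -45698/(84811 + 194481/28561) = -45698/2422481452/28561 = -45698*28561/2422481452 = -652590289/1211240726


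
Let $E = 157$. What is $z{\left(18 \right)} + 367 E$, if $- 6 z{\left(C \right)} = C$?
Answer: $57616$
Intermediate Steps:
$z{\left(C \right)} = - \frac{C}{6}$
$z{\left(18 \right)} + 367 E = \left(- \frac{1}{6}\right) 18 + 367 \cdot 157 = -3 + 57619 = 57616$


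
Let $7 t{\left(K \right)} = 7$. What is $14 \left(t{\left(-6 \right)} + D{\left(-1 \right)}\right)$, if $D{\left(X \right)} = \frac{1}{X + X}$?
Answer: $7$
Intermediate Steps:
$D{\left(X \right)} = \frac{1}{2 X}$
$t{\left(K \right)} = 1$ ($t{\left(K \right)} = \frac{1}{7} \cdot 7 = 1$)
$14 \left(t{\left(-6 \right)} + D{\left(-1 \right)}\right) = 14 \left(1 + \frac{1}{2 \left(-1\right)}\right) = 14 \left(1 + \frac{1}{2} \left(-1\right)\right) = 14 \left(1 - \frac{1}{2}\right) = 14 \cdot \frac{1}{2} = 7$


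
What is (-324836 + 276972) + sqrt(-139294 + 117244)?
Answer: -47864 + 105*I*sqrt(2) ≈ -47864.0 + 148.49*I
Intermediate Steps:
(-324836 + 276972) + sqrt(-139294 + 117244) = -47864 + sqrt(-22050) = -47864 + 105*I*sqrt(2)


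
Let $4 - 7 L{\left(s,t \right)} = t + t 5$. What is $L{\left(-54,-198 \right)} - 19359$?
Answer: $- \frac{134321}{7} \approx -19189.0$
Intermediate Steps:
$L{\left(s,t \right)} = \frac{4}{7} - \frac{6 t}{7}$ ($L{\left(s,t \right)} = \frac{4}{7} - \frac{t + t 5}{7} = \frac{4}{7} - \frac{t + 5 t}{7} = \frac{4}{7} - \frac{6 t}{7}$)
$L{\left(-54,-198 \right)} - 19359 = \left(\frac{4}{7} - - \frac{1188}{7}\right) - 19359 = \left(\frac{4}{7} + \frac{1188}{7}\right) - 19359 = \frac{1192}{7} - 19359 = - \frac{134321}{7}$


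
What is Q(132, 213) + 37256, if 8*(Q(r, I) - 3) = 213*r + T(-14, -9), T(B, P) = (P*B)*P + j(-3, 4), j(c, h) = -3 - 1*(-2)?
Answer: 325053/8 ≈ 40632.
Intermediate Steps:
j(c, h) = -1 (j(c, h) = -3 + 2 = -1)
T(B, P) = -1 + B*P² (T(B, P) = (P*B)*P - 1 = (B*P)*P - 1 = B*P² - 1 = -1 + B*P²)
Q(r, I) = -1111/8 + 213*r/8 (Q(r, I) = 3 + (213*r + (-1 - 14*(-9)²))/8 = 3 + (213*r + (-1 - 14*81))/8 = 3 + (213*r + (-1 - 1134))/8 = 3 + (213*r - 1135)/8 = 3 + (-1135 + 213*r)/8 = 3 + (-1135/8 + 213*r/8) = -1111/8 + 213*r/8)
Q(132, 213) + 37256 = (-1111/8 + (213/8)*132) + 37256 = (-1111/8 + 7029/2) + 37256 = 27005/8 + 37256 = 325053/8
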